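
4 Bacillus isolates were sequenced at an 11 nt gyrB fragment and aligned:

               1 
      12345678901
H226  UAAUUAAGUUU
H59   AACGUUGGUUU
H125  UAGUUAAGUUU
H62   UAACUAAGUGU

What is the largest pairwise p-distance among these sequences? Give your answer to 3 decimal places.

0.545

Pairwise Hamming distances:
  H226 vs H59: 5
  H226 vs H125: 1
  H226 vs H62: 2
  H59 vs H125: 5
  H59 vs H62: 6
  H125 vs H62: 3
The largest is 6 mismatches, between H59 and H62; p = 6/11 = 0.545.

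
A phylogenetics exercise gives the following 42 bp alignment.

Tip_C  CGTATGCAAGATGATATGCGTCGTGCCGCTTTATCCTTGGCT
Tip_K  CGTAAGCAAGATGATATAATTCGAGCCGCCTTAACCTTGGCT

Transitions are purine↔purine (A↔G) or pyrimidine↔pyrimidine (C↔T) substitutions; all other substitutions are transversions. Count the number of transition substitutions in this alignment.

Differing sites — 5:T/A (Tv); 18:G/A (Ti); 19:C/A (Tv); 20:G/T (Tv); 24:T/A (Tv); 30:T/C (Ti); 34:T/A (Tv).
Of the 7 differences, 2 transitions and 5 transversions, so the answer is 2.

2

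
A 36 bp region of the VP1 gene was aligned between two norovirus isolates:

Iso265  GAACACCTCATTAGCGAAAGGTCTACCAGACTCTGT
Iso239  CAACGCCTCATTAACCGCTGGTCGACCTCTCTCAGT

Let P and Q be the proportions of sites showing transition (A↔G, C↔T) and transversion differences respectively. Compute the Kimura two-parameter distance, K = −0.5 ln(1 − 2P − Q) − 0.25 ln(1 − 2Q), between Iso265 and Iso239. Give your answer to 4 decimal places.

Differing sites — 1:G/C (Tv); 5:A/G (Ti); 14:G/A (Ti); 16:G/C (Tv); 17:A/G (Ti); 18:A/C (Tv); 19:A/T (Tv); 24:T/G (Tv); 28:A/T (Tv); 29:G/C (Tv); 30:A/T (Tv); 34:T/A (Tv).
Of the 12 differences, 3 transitions and 9 transversions over 36 sites: P = 3/36 = 0.083333, Q = 9/36 = 0.250000.
d = −0.5·ln(0.583334) − 0.25·ln(0.500000) = −0.5·(-0.538995) − 0.25·(-0.693147) = 0.4428.

0.4428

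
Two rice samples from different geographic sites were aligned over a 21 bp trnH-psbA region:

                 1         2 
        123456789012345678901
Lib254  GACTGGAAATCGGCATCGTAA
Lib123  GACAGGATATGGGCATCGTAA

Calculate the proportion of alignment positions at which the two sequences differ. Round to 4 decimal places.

0.1429

Differing sites — 4:T/A; 8:A/T; 11:C/G.
There are 3 differences over 21 sites, so p = 3/21 = 0.1429.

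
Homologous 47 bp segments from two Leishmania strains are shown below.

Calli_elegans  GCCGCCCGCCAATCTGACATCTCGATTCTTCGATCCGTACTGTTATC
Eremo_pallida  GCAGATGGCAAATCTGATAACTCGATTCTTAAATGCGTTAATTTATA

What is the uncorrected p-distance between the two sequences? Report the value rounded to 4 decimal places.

0.3191

The sequences differ at positions 3 (C/A), 5 (C/A), 6 (C/T), 7 (C/G), 10 (C/A), 18 (C/T), 20 (T/A), 31 (C/A), 32 (G/A), 35 (C/G), 39 (A/T), 40 (C/A), 41 (T/A), 42 (G/T), 47 (C/A).
There are 15 differences over 47 sites, so p = 15/47 = 0.3191.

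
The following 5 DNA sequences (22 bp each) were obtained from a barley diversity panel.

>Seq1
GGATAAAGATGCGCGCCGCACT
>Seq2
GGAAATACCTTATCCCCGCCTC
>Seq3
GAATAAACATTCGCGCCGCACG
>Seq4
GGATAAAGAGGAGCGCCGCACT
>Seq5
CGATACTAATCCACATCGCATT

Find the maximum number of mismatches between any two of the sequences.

13

Pairwise Hamming distances:
  Seq1 vs Seq2: 11
  Seq1 vs Seq3: 4
  Seq1 vs Seq4: 2
  Seq1 vs Seq5: 9
  Seq2 vs Seq3: 10
  Seq2 vs Seq4: 11
  Seq2 vs Seq5: 13
  Seq3 vs Seq4: 6
  Seq3 vs Seq5: 11
  Seq4 vs Seq5: 11
The largest is 13, between Seq2 and Seq5.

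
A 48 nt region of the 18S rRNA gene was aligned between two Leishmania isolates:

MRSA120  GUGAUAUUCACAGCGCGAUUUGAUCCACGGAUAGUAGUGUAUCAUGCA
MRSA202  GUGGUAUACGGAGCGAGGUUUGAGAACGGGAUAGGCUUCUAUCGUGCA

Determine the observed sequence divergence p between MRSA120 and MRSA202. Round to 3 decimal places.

0.333

Differing sites — 4:A/G; 8:U/A; 10:A/G; 11:C/G; 16:C/A; 18:A/G; 24:U/G; 25:C/A; 26:C/A; 27:A/C; 28:C/G; 35:U/G; 36:A/C; 37:G/U; 39:G/C; 44:A/G.
There are 16 differences over 48 sites, so p = 16/48 = 0.333.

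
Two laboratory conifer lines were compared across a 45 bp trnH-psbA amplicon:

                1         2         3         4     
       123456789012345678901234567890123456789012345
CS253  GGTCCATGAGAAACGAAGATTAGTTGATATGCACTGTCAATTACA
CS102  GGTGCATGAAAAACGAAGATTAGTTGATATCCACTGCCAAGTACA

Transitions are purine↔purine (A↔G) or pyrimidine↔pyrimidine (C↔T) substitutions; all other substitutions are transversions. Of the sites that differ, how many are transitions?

2

Differing sites — 4:C/G (Tv); 10:G/A (Ti); 31:G/C (Tv); 37:T/C (Ti); 41:T/G (Tv).
Of the 5 differences, 2 transitions and 3 transversions, so the answer is 2.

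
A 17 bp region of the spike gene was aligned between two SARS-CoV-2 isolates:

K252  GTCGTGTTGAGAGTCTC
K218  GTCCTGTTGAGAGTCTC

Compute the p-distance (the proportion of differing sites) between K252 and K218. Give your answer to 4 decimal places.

0.0588

The sequences differ at position 4 (G/C).
There are 1 differences over 17 sites, so p = 1/17 = 0.0588.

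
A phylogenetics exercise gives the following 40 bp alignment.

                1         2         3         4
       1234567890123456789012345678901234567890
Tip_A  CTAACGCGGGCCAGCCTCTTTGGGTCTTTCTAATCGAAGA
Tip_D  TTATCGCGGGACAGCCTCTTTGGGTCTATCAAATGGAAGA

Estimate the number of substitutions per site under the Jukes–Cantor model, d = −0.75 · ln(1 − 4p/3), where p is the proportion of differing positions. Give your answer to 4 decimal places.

Mismatches occur at site 1 (C/T), site 4 (A/T), site 11 (C/A), site 28 (T/A), site 31 (T/A), site 35 (C/G).
p = 6/40 = 0.150000.
d = −0.75 · ln(1 − (4/3)·0.150000) = −0.75 · ln(0.800000) = −0.75 · (-0.223144) = 0.1674.

0.1674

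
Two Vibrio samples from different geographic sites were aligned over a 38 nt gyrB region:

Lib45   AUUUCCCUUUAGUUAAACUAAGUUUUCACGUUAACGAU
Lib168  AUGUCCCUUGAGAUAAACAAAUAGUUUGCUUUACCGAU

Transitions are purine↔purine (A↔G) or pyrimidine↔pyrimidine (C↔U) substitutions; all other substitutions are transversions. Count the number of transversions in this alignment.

Differing sites — 3:U/G (Tv); 10:U/G (Tv); 13:U/A (Tv); 19:U/A (Tv); 22:G/U (Tv); 23:U/A (Tv); 24:U/G (Tv); 27:C/U (Ti); 28:A/G (Ti); 30:G/U (Tv); 34:A/C (Tv).
Of the 11 differences, 2 transitions and 9 transversions, so the answer is 9.

9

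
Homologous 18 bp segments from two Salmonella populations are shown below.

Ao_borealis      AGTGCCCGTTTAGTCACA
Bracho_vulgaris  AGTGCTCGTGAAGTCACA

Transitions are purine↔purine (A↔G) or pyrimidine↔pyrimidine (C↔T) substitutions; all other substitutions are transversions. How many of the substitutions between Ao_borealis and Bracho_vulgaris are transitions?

1

The sequences differ at positions 6 (C/T, transition), 10 (T/G, transversion), 11 (T/A, transversion).
Of the 3 differences, 1 transition and 2 transversions, so the answer is 1.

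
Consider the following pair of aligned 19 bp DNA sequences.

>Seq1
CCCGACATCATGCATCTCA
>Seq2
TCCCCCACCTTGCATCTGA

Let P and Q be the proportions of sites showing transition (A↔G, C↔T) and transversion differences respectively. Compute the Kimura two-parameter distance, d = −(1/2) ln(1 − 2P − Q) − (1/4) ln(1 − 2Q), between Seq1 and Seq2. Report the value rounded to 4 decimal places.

Mismatches occur at site 1 (C→T, transition), site 4 (G→C, transversion), site 5 (A→C, transversion), site 8 (T→C, transition), site 10 (A→T, transversion), site 18 (C→G, transversion).
Of the 6 differences, 2 transitions and 4 transversions over 19 sites: P = 2/19 = 0.105263, Q = 4/19 = 0.210526.
d = −0.5·ln(0.578948) − 0.25·ln(0.578948) = −0.5·(-0.546543) − 0.25·(-0.546543) = 0.4099.

0.4099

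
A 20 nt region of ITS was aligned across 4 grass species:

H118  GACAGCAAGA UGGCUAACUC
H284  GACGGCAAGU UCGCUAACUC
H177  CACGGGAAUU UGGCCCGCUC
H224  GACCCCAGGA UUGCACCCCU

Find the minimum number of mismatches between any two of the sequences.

3

Pairwise Hamming distances:
  H118 vs H284: 3
  H118 vs H177: 8
  H118 vs H224: 9
  H284 vs H177: 7
  H284 vs H224: 10
  H177 vs H224: 12
The smallest is 3, between H118 and H284.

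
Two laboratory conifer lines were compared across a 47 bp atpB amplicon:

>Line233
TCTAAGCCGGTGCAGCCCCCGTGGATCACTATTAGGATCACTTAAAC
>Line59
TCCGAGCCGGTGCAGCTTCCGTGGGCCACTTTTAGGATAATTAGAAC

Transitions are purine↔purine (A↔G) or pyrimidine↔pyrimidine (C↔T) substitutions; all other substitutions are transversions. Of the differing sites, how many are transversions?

The sequences differ at positions 3 (T/C, transition), 4 (A/G, transition), 17 (C/T, transition), 18 (C/T, transition), 25 (A/G, transition), 26 (T/C, transition), 31 (A/T, transversion), 39 (C/A, transversion), 41 (C/T, transition), 43 (T/A, transversion), 44 (A/G, transition).
Of the 11 differences, 8 transitions and 3 transversions, so the answer is 3.

3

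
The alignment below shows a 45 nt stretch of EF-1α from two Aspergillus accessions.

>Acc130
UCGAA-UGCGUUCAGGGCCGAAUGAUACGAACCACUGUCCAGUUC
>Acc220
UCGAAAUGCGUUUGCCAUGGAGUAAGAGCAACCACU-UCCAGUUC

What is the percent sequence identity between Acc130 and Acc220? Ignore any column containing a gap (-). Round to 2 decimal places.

Excluding the 2 gap columns leaves 43 comparable sites.
Differing sites — 13:C/U; 14:A/G; 15:G/C; 16:G/C; 17:G/A; 18:C/U; 19:C/G; 22:A/G; 24:G/A; 26:U/G; 28:C/G; 29:G/C.
31 of the 43 comparable sites match, so the percent identity is 31/43 × 100 = 72.09%.

72.09%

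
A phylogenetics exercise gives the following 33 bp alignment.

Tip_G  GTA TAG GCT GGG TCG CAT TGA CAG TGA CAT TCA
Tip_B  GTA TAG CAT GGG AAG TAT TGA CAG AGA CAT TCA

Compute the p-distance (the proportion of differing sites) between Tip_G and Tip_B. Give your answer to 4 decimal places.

The sequences differ at positions 7 (G/C), 8 (C/A), 13 (T/A), 14 (C/A), 16 (C/T), 25 (T/A).
There are 6 differences over 33 sites, so p = 6/33 = 0.1818.

0.1818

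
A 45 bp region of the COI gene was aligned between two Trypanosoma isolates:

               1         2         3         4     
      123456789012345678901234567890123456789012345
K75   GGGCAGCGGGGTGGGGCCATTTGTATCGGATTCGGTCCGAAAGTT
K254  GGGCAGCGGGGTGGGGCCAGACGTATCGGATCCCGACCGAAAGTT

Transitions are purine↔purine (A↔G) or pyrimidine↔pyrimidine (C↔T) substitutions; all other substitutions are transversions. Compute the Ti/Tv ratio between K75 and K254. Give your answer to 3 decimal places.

0.500

The sequences differ at positions 20 (T/G, transversion), 21 (T/A, transversion), 22 (T/C, transition), 32 (T/C, transition), 34 (G/C, transversion), 36 (T/A, transversion).
Of the 6 differences, 2 transitions and 4 transversions, so Ti/Tv = 2/4 = 0.500.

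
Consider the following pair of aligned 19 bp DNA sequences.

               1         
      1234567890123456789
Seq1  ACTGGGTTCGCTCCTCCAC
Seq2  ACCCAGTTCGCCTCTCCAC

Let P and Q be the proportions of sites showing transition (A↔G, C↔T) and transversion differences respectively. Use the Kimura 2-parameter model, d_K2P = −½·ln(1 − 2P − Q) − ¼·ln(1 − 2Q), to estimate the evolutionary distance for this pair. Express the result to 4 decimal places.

0.3487

The sequences differ at positions 3 (T/C, transition), 4 (G/C, transversion), 5 (G/A, transition), 12 (T/C, transition), 13 (C/T, transition).
Of the 5 differences, 4 transitions and 1 transversion over 19 sites: P = 4/19 = 0.210526, Q = 1/19 = 0.052632.
d = −0.5·ln(0.526316) − 0.25·ln(0.894736) = −0.5·(-0.641853) − 0.25·(-0.111227) = 0.3487.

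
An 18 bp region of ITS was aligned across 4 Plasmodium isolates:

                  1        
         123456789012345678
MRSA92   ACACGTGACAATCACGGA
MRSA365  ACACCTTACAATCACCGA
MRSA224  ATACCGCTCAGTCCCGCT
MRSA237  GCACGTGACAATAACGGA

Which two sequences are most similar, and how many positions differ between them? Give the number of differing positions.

Pairwise Hamming distances:
  MRSA92 vs MRSA365: 3
  MRSA92 vs MRSA224: 9
  MRSA92 vs MRSA237: 2
  MRSA365 vs MRSA224: 9
  MRSA365 vs MRSA237: 5
  MRSA224 vs MRSA237: 11
The smallest is 2, between MRSA92 and MRSA237.

2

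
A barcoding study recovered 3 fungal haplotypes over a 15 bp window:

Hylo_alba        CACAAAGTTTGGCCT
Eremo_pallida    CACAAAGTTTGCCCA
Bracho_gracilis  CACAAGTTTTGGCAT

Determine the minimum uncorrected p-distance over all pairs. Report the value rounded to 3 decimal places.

0.133

Pairwise Hamming distances:
  Hylo_alba vs Eremo_pallida: 2
  Hylo_alba vs Bracho_gracilis: 3
  Eremo_pallida vs Bracho_gracilis: 5
The smallest is 2 mismatches, between Hylo_alba and Eremo_pallida; p = 2/15 = 0.133.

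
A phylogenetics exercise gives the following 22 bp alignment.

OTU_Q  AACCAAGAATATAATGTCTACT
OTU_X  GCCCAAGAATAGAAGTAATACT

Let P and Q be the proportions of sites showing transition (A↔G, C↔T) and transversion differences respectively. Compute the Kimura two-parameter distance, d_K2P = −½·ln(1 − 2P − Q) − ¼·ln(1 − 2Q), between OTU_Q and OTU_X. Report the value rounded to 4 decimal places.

Differing sites — 1:A/G (Ti); 2:A/C (Tv); 12:T/G (Tv); 15:T/G (Tv); 16:G/T (Tv); 17:T/A (Tv); 18:C/A (Tv).
Of the 7 differences, 1 transition and 6 transversions over 22 sites: P = 1/22 = 0.045455, Q = 6/22 = 0.272727.
d = −0.5·ln(0.636363) − 0.25·ln(0.454546) = −0.5·(-0.451986) − 0.25·(-0.788456) = 0.4231.

0.4231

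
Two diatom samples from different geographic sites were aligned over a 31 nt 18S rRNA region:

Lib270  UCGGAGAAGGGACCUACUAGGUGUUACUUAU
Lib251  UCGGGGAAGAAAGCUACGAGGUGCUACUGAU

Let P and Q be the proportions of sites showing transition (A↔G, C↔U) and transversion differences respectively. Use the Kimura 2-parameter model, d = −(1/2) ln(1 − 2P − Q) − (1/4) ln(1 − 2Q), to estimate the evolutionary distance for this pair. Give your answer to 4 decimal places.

Differing sites — 5:A/G (Ti); 10:G/A (Ti); 11:G/A (Ti); 13:C/G (Tv); 18:U/G (Tv); 24:U/C (Ti); 29:U/G (Tv).
Of the 7 differences, 4 transitions and 3 transversions over 31 sites: P = 4/31 = 0.129032, Q = 3/31 = 0.096774.
d = −0.5·ln(0.645162) − 0.25·ln(0.806452) = −0.5·(-0.438254) − 0.25·(-0.215111) = 0.2729.

0.2729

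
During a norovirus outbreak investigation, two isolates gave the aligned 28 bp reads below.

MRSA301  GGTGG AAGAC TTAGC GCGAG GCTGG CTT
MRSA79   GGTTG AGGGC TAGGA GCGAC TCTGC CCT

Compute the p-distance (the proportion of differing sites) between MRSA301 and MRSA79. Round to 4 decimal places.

0.3571

Differing sites — 4:G/T; 7:A/G; 9:A/G; 12:T/A; 13:A/G; 15:C/A; 20:G/C; 21:G/T; 25:G/C; 27:T/C.
There are 10 differences over 28 sites, so p = 10/28 = 0.3571.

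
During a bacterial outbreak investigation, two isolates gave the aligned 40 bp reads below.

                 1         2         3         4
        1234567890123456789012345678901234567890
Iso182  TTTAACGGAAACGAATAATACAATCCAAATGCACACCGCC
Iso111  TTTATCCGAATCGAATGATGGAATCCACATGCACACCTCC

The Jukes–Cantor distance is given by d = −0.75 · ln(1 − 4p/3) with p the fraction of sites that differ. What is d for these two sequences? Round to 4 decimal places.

0.2326

Mismatches occur at site 5 (A↔T), site 7 (G↔C), site 11 (A↔T), site 17 (A↔G), site 20 (A↔G), site 21 (C↔G), site 28 (A↔C), site 38 (G↔T).
p = 8/40 = 0.200000.
d = −0.75 · ln(1 − (4/3)·0.200000) = −0.75 · ln(0.733333) = −0.75 · (-0.310155) = 0.2326.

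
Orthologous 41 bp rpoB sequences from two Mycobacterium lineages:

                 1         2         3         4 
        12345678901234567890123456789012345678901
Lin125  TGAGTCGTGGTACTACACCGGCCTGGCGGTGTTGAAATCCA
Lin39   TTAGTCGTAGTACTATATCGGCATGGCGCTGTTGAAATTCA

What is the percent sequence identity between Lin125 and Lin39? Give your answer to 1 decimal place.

The sequences differ at positions 2 (G/T), 9 (G/A), 16 (C/T), 18 (C/T), 23 (C/A), 29 (G/C), 39 (C/T).
34 of the 41 sites match, so the percent identity is 34/41 × 100 = 82.9%.

82.9%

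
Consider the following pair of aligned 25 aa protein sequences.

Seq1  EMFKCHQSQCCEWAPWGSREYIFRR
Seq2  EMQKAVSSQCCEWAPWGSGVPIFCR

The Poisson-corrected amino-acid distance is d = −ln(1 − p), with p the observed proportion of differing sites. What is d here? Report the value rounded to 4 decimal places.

0.3857

Differing sites — 3:F/Q; 5:C/A; 6:H/V; 7:Q/S; 19:R/G; 20:E/V; 21:Y/P; 24:R/C.
p = 8/25 = 0.320000.
d = −ln(1 − 0.320000) = −ln(0.680000) = 0.3857.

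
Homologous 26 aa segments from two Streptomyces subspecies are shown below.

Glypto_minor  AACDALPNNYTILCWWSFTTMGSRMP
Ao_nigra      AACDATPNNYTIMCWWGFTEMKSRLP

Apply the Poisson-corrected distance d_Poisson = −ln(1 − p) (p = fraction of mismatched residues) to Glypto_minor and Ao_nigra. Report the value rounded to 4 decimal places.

Differing sites — 6:L/T; 13:L/M; 17:S/G; 20:T/E; 22:G/K; 25:M/L.
p = 6/26 = 0.230769.
d = −ln(1 − 0.230769) = −ln(0.769231) = 0.2624.

0.2624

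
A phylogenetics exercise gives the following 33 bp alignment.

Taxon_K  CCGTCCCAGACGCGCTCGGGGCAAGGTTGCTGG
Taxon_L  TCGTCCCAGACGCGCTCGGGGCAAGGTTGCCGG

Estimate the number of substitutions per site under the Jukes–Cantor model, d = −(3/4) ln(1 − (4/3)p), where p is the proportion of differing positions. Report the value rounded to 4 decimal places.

The sequences differ at positions 1 (C/T), 31 (T/C).
p = 2/33 = 0.060606.
d = −0.75 · ln(1 − (4/3)·0.060606) = −0.75 · ln(0.919192) = −0.75 · (-0.084260) = 0.0632.

0.0632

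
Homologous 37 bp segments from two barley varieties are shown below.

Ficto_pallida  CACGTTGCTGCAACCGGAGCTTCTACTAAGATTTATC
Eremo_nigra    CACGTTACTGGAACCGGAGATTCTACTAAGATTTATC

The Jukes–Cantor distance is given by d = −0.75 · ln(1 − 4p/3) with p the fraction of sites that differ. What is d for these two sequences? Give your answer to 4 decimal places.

0.0858

Differing sites — 7:G/A; 11:C/G; 20:C/A.
p = 3/37 = 0.081081.
d = −0.75 · ln(1 − (4/3)·0.081081) = −0.75 · ln(0.891892) = −0.75 · (-0.114410) = 0.0858.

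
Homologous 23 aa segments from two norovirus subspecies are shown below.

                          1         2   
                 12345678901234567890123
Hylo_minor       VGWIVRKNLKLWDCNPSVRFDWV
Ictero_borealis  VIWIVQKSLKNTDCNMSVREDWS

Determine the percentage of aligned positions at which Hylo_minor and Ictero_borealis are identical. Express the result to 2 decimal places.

Mismatches occur at site 2 (G→I), site 6 (R→Q), site 8 (N→S), site 11 (L→N), site 12 (W→T), site 16 (P→M), site 20 (F→E), site 23 (V→S).
15 of the 23 sites match, so the percent identity is 15/23 × 100 = 65.22%.

65.22%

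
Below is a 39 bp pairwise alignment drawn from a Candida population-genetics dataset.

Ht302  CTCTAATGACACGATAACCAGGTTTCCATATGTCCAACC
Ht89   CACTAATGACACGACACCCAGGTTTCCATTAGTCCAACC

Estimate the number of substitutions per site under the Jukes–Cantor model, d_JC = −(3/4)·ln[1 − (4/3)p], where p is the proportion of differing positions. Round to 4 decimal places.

Mismatches occur at site 2 (T→A), site 15 (T→C), site 17 (A→C), site 30 (A→T), site 31 (T→A).
p = 5/39 = 0.128205.
d = −0.75 · ln(1 − (4/3)·0.128205) = −0.75 · ln(0.829060) = −0.75 · (-0.187463) = 0.1406.

0.1406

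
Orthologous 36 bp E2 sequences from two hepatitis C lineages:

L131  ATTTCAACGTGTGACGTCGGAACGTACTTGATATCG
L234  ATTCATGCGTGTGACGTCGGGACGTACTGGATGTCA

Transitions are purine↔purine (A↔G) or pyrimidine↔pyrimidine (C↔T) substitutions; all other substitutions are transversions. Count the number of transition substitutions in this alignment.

5

The sequences differ at positions 4 (T/C, transition), 5 (C/A, transversion), 6 (A/T, transversion), 7 (A/G, transition), 21 (A/G, transition), 29 (T/G, transversion), 33 (A/G, transition), 36 (G/A, transition).
Of the 8 differences, 5 transitions and 3 transversions, so the answer is 5.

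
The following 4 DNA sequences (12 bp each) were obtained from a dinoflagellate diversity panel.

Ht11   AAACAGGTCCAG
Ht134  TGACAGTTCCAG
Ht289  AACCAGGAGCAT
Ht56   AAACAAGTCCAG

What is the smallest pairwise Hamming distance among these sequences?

Pairwise Hamming distances:
  Ht11 vs Ht134: 3
  Ht11 vs Ht289: 4
  Ht11 vs Ht56: 1
  Ht134 vs Ht289: 7
  Ht134 vs Ht56: 4
  Ht289 vs Ht56: 5
The smallest is 1, between Ht11 and Ht56.

1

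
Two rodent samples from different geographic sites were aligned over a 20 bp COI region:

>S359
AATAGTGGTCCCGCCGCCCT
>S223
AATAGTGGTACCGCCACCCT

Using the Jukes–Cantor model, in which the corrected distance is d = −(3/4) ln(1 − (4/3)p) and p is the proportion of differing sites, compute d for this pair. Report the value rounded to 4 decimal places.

0.1073

Mismatches occur at site 10 (C/A), site 16 (G/A).
p = 2/20 = 0.100000.
d = −0.75 · ln(1 − (4/3)·0.100000) = −0.75 · ln(0.866667) = −0.75 · (-0.143100) = 0.1073.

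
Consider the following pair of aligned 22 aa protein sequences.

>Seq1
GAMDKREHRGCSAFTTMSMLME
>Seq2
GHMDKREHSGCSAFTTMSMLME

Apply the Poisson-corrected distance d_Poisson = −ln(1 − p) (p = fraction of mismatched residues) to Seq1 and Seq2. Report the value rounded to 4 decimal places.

0.0953

The sequences differ at positions 2 (A/H), 9 (R/S).
p = 2/22 = 0.090909.
d = −ln(1 − 0.090909) = −ln(0.909091) = 0.0953.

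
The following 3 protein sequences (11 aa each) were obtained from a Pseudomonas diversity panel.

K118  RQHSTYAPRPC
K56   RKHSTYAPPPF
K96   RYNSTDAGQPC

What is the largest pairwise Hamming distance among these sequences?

6

Pairwise Hamming distances:
  K118 vs K56: 3
  K118 vs K96: 5
  K56 vs K96: 6
The largest is 6, between K56 and K96.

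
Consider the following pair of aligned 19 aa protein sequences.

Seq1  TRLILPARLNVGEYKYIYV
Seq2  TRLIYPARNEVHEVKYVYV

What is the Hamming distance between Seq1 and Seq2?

Differing sites — 5:L/Y; 9:L/N; 10:N/E; 12:G/H; 14:Y/V; 17:I/V.
That gives 6 mismatches out of 19 aligned sites, so the Hamming distance is 6.

6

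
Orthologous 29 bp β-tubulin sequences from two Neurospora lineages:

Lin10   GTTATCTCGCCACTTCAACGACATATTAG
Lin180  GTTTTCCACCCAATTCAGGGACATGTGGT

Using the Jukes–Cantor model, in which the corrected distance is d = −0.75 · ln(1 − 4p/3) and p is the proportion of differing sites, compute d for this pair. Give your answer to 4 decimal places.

0.5285

Differing sites — 4:A/T; 7:T/C; 8:C/A; 9:G/C; 13:C/A; 18:A/G; 19:C/G; 25:A/G; 27:T/G; 28:A/G; 29:G/T.
p = 11/29 = 0.379310.
d = −0.75 · ln(1 − (4/3)·0.379310) = −0.75 · ln(0.494253) = −0.75 · (-0.704708) = 0.5285.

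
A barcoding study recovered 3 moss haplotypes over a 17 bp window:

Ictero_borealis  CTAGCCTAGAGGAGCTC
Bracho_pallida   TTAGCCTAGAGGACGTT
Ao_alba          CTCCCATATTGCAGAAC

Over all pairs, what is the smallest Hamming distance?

4

Pairwise Hamming distances:
  Ictero_borealis vs Bracho_pallida: 4
  Ictero_borealis vs Ao_alba: 8
  Bracho_pallida vs Ao_alba: 11
The smallest is 4, between Ictero_borealis and Bracho_pallida.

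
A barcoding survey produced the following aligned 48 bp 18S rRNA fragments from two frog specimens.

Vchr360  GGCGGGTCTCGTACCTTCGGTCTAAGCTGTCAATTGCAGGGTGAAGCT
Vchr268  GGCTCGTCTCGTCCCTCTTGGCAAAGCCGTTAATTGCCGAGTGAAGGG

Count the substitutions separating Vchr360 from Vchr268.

14

Mismatches occur at site 4 (G→T), site 5 (G→C), site 13 (A→C), site 17 (T→C), site 18 (C→T), site 19 (G→T), site 21 (T→G), site 23 (T→A), site 28 (T→C), site 31 (C→T), site 38 (A→C), site 40 (G→A), site 47 (C→G), site 48 (T→G).
That gives 14 mismatches out of 48 aligned sites, so the Hamming distance is 14.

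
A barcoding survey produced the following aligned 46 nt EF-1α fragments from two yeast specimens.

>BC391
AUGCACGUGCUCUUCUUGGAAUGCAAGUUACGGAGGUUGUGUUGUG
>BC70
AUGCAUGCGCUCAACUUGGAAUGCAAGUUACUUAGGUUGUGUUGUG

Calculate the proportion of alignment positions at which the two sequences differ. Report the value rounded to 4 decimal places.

The sequences differ at positions 6 (C/U), 8 (U/C), 13 (U/A), 14 (U/A), 32 (G/U), 33 (G/U).
There are 6 differences over 46 sites, so p = 6/46 = 0.1304.

0.1304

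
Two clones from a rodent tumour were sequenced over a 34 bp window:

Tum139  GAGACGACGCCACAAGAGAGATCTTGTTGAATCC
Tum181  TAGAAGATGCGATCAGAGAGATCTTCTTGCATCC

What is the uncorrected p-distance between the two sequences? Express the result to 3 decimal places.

Mismatches occur at site 1 (G/T), site 5 (C/A), site 8 (C/T), site 11 (C/G), site 13 (C/T), site 14 (A/C), site 26 (G/C), site 30 (A/C).
There are 8 differences over 34 sites, so p = 8/34 = 0.235.

0.235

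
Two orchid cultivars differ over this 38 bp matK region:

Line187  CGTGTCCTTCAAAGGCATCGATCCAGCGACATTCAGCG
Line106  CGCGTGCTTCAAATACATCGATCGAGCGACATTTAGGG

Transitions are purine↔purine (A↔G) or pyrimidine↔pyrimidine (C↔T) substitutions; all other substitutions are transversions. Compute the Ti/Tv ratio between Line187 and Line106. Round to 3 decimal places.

The sequences differ at positions 3 (T/C, transition), 6 (C/G, transversion), 14 (G/T, transversion), 15 (G/A, transition), 24 (C/G, transversion), 34 (C/T, transition), 37 (C/G, transversion).
Of the 7 differences, 3 transitions and 4 transversions, so Ti/Tv = 3/4 = 0.750.

0.750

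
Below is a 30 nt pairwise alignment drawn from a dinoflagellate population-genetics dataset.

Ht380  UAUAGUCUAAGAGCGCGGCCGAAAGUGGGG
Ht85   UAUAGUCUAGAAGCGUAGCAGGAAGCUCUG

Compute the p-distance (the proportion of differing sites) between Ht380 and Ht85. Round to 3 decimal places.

Differing sites — 10:A/G; 11:G/A; 16:C/U; 17:G/A; 20:C/A; 22:A/G; 26:U/C; 27:G/U; 28:G/C; 29:G/U.
There are 10 differences over 30 sites, so p = 10/30 = 0.333.

0.333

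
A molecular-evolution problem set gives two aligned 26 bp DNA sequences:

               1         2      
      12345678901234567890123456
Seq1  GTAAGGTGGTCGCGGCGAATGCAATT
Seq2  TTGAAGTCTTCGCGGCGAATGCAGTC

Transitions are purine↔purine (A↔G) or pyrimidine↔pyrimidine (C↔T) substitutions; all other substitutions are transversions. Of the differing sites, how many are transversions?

3

Mismatches occur at site 1 (G→T, transversion), site 3 (A→G, transition), site 5 (G→A, transition), site 8 (G→C, transversion), site 9 (G→T, transversion), site 24 (A→G, transition), site 26 (T→C, transition).
Of the 7 differences, 4 transitions and 3 transversions, so the answer is 3.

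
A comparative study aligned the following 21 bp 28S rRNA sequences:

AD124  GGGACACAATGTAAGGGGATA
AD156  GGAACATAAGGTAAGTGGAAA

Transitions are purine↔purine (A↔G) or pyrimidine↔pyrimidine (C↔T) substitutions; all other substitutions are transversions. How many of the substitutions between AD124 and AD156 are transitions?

Differing sites — 3:G/A (Ti); 7:C/T (Ti); 10:T/G (Tv); 16:G/T (Tv); 20:T/A (Tv).
Of the 5 differences, 2 transitions and 3 transversions, so the answer is 2.

2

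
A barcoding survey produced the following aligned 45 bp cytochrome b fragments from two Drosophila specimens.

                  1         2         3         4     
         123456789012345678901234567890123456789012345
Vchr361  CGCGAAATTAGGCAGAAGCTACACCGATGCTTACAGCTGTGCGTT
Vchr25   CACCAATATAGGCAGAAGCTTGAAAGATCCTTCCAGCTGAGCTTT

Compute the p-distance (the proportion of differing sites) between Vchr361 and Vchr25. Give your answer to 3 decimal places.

0.267

The sequences differ at positions 2 (G/A), 4 (G/C), 7 (A/T), 8 (T/A), 21 (A/T), 22 (C/G), 24 (C/A), 25 (C/A), 29 (G/C), 33 (A/C), 40 (T/A), 43 (G/T).
There are 12 differences over 45 sites, so p = 12/45 = 0.267.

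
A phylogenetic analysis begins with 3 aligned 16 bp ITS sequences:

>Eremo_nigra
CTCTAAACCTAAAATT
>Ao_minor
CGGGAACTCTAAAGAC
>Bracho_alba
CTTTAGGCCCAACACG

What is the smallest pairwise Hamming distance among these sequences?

7

Pairwise Hamming distances:
  Eremo_nigra vs Ao_minor: 8
  Eremo_nigra vs Bracho_alba: 7
  Ao_minor vs Bracho_alba: 11
The smallest is 7, between Eremo_nigra and Bracho_alba.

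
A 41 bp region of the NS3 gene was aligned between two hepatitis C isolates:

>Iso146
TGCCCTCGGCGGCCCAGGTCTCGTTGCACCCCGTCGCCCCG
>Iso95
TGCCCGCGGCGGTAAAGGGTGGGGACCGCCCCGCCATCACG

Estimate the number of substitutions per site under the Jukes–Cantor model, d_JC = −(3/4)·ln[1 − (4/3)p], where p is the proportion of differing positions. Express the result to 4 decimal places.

Mismatches occur at site 6 (T/G), site 13 (C/T), site 14 (C/A), site 15 (C/A), site 19 (T/G), site 20 (C/T), site 21 (T/G), site 22 (C/G), site 24 (T/G), site 25 (T/A), site 26 (G/C), site 28 (A/G), site 34 (T/C), site 36 (G/A), site 37 (C/T), site 39 (C/A).
p = 16/41 = 0.390244.
d = −0.75 · ln(1 − (4/3)·0.390244) = −0.75 · ln(0.479675) = −0.75 · (-0.734646) = 0.5510.

0.5510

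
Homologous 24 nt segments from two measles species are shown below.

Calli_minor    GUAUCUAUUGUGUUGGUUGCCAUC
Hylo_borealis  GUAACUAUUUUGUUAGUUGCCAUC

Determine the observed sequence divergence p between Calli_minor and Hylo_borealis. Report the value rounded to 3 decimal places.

Mismatches occur at site 4 (U→A), site 10 (G→U), site 15 (G→A).
There are 3 differences over 24 sites, so p = 3/24 = 0.125.

0.125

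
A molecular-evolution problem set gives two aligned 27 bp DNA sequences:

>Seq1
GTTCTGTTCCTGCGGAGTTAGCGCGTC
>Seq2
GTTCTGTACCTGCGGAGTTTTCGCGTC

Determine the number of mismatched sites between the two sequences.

The sequences differ at positions 8 (T/A), 20 (A/T), 21 (G/T).
That gives 3 mismatches out of 27 aligned sites, so the Hamming distance is 3.

3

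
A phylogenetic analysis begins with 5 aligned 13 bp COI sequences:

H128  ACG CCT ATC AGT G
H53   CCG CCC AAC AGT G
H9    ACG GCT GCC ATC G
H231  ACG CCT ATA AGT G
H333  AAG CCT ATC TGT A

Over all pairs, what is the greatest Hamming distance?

8

Pairwise Hamming distances:
  H128 vs H53: 3
  H128 vs H9: 5
  H128 vs H231: 1
  H128 vs H333: 3
  H53 vs H9: 7
  H53 vs H231: 4
  H53 vs H333: 6
  H9 vs H231: 6
  H9 vs H333: 8
  H231 vs H333: 4
The largest is 8, between H9 and H333.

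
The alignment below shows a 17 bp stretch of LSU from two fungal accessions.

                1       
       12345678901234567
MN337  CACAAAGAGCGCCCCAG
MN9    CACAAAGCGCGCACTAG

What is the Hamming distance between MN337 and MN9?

Mismatches occur at site 8 (A↔C), site 13 (C↔A), site 15 (C↔T).
That gives 3 mismatches out of 17 aligned sites, so the Hamming distance is 3.

3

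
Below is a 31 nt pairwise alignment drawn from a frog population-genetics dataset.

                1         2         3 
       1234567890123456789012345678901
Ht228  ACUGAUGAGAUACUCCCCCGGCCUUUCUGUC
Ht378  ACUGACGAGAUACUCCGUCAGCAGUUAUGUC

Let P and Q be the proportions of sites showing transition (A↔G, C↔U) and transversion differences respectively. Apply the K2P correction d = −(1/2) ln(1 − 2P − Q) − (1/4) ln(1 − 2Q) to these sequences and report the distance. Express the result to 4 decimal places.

Differing sites — 6:U/C (Ti); 17:C/G (Tv); 18:C/U (Ti); 20:G/A (Ti); 23:C/A (Tv); 24:U/G (Tv); 27:C/A (Tv).
Of the 7 differences, 3 transitions and 4 transversions over 31 sites: P = 3/31 = 0.096774, Q = 4/31 = 0.129032.
d = −0.5·ln(0.677420) − 0.25·ln(0.741936) = −0.5·(-0.389464) − 0.25·(-0.298492) = 0.2694.

0.2694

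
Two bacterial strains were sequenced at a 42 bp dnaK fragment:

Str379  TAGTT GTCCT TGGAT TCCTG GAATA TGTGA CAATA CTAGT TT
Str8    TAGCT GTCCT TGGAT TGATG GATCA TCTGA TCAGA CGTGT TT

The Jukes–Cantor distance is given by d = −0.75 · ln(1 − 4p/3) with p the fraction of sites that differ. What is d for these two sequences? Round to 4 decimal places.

Mismatches occur at site 4 (T↔C), site 17 (C↔G), site 18 (C↔A), site 23 (A↔T), site 24 (T↔C), site 27 (G↔C), site 31 (C↔T), site 32 (A↔C), site 34 (T↔G), site 37 (T↔G), site 38 (A↔T).
p = 11/42 = 0.261905.
d = −0.75 · ln(1 − (4/3)·0.261905) = −0.75 · ln(0.650793) = −0.75 · (-0.429564) = 0.3222.

0.3222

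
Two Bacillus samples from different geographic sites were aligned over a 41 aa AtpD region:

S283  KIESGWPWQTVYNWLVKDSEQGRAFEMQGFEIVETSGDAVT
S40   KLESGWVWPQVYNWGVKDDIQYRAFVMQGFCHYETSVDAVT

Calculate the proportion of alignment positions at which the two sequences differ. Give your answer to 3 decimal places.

Differing sites — 2:I/L; 7:P/V; 9:Q/P; 10:T/Q; 15:L/G; 19:S/D; 20:E/I; 22:G/Y; 26:E/V; 31:E/C; 32:I/H; 33:V/Y; 37:G/V.
There are 13 differences over 41 sites, so p = 13/41 = 0.317.

0.317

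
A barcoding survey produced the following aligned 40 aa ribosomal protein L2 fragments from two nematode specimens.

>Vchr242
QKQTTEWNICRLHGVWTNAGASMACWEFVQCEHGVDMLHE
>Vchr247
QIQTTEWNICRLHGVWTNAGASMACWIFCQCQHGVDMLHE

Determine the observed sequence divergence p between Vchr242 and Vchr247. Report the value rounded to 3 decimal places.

0.100

Mismatches occur at site 2 (K→I), site 27 (E→I), site 29 (V→C), site 32 (E→Q).
There are 4 differences over 40 sites, so p = 4/40 = 0.100.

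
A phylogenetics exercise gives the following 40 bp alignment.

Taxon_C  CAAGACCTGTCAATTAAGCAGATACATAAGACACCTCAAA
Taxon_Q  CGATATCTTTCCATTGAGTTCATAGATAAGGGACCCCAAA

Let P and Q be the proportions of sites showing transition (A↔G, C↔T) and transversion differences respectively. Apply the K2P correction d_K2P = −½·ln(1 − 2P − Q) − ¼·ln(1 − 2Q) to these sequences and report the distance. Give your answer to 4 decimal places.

0.4299

Mismatches occur at site 2 (A/G, transition), site 4 (G/T, transversion), site 6 (C/T, transition), site 9 (G/T, transversion), site 12 (A/C, transversion), site 16 (A/G, transition), site 19 (C/T, transition), site 20 (A/T, transversion), site 21 (G/C, transversion), site 25 (C/G, transversion), site 31 (A/G, transition), site 32 (C/G, transversion), site 36 (T/C, transition).
Of the 13 differences, 6 transitions and 7 transversions over 40 sites: P = 6/40 = 0.150000, Q = 7/40 = 0.175000.
d = −0.5·ln(0.525000) − 0.25·ln(0.650000) = −0.5·(-0.644357) − 0.25·(-0.430783) = 0.4299.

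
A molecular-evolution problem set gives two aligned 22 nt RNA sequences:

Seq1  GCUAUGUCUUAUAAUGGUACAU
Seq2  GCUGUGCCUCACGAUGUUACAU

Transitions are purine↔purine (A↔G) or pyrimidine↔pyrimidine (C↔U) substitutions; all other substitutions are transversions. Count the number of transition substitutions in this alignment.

5

The sequences differ at positions 4 (A/G, transition), 7 (U/C, transition), 10 (U/C, transition), 12 (U/C, transition), 13 (A/G, transition), 17 (G/U, transversion).
Of the 6 differences, 5 transitions and 1 transversion, so the answer is 5.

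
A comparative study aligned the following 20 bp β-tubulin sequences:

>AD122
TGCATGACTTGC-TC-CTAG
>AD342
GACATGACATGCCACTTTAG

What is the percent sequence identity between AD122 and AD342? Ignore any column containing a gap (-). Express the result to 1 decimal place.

72.2%

Excluding the 2 gap columns leaves 18 comparable sites.
Differing sites — 1:T/G; 2:G/A; 9:T/A; 14:T/A; 17:C/T.
13 of the 18 comparable sites match, so the percent identity is 13/18 × 100 = 72.2%.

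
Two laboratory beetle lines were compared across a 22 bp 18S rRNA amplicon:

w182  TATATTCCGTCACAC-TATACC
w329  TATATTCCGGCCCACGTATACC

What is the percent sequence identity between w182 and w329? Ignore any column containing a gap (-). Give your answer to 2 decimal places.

90.48%

Excluding the 1 gap column leaves 21 comparable sites.
The sequences differ at positions 10 (T/G), 12 (A/C).
19 of the 21 comparable sites match, so the percent identity is 19/21 × 100 = 90.48%.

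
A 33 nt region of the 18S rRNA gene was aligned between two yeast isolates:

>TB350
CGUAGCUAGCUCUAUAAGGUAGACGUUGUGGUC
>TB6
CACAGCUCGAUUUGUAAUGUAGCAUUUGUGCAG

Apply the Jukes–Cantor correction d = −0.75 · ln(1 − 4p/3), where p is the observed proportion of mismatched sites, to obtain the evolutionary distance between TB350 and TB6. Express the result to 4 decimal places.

Mismatches occur at site 2 (G/A), site 3 (U/C), site 8 (A/C), site 10 (C/A), site 12 (C/U), site 14 (A/G), site 18 (G/U), site 23 (A/C), site 24 (C/A), site 25 (G/U), site 31 (G/C), site 32 (U/A), site 33 (C/G).
p = 13/33 = 0.393939.
d = −0.75 · ln(1 − (4/3)·0.393939) = −0.75 · ln(0.474748) = −0.75 · (-0.744971) = 0.5587.

0.5587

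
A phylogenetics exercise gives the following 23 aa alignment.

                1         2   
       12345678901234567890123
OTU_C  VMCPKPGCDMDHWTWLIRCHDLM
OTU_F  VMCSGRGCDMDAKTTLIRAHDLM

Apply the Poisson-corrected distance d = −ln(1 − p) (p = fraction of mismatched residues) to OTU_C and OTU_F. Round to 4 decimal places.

The sequences differ at positions 4 (P/S), 5 (K/G), 6 (P/R), 12 (H/A), 13 (W/K), 15 (W/T), 19 (C/A).
p = 7/23 = 0.304348.
d = −ln(1 − 0.304348) = −ln(0.695652) = 0.3629.

0.3629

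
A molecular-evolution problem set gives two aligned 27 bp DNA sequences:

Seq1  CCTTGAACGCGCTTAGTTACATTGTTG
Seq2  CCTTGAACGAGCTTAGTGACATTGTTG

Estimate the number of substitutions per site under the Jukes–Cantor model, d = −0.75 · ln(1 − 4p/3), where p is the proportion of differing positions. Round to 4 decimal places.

0.0780

Differing sites — 10:C/A; 18:T/G.
p = 2/27 = 0.074074.
d = −0.75 · ln(1 − (4/3)·0.074074) = −0.75 · ln(0.901235) = −0.75 · (-0.103989) = 0.0780.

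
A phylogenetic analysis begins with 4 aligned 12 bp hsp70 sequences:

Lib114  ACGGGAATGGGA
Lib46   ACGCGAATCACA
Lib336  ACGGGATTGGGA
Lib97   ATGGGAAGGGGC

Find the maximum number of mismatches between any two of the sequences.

Pairwise Hamming distances:
  Lib114 vs Lib46: 4
  Lib114 vs Lib336: 1
  Lib114 vs Lib97: 3
  Lib46 vs Lib336: 5
  Lib46 vs Lib97: 7
  Lib336 vs Lib97: 4
The largest is 7, between Lib46 and Lib97.

7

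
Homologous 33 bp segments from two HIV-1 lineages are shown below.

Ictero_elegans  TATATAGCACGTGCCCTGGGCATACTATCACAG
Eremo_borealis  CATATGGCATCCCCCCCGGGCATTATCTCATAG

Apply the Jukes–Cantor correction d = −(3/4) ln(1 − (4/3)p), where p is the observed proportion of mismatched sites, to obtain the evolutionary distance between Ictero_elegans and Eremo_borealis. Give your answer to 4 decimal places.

0.4408

The sequences differ at positions 1 (T/C), 6 (A/G), 10 (C/T), 11 (G/C), 12 (T/C), 13 (G/C), 17 (T/C), 24 (A/T), 25 (C/A), 27 (A/C), 31 (C/T).
p = 11/33 = 0.333333.
d = −0.75 · ln(1 − (4/3)·0.333333) = −0.75 · ln(0.555556) = −0.75 · (-0.587786) = 0.4408.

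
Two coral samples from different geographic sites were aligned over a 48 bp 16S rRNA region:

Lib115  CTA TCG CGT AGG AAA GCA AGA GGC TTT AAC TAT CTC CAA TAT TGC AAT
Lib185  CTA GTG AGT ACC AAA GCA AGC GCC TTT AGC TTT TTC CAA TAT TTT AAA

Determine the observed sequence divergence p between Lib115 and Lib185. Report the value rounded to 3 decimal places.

0.271

Mismatches occur at site 4 (T→G), site 5 (C→T), site 7 (C→A), site 11 (G→C), site 12 (G→C), site 21 (A→C), site 23 (G→C), site 29 (A→G), site 32 (A→T), site 34 (C→T), site 44 (G→T), site 45 (C→T), site 48 (T→A).
There are 13 differences over 48 sites, so p = 13/48 = 0.271.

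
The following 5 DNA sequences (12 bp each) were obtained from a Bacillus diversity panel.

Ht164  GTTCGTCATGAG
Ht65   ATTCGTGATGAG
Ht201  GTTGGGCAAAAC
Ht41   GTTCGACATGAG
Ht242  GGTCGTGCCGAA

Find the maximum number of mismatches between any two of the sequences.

Pairwise Hamming distances:
  Ht164 vs Ht65: 2
  Ht164 vs Ht201: 5
  Ht164 vs Ht41: 1
  Ht164 vs Ht242: 5
  Ht65 vs Ht201: 7
  Ht65 vs Ht41: 3
  Ht65 vs Ht242: 5
  Ht201 vs Ht41: 5
  Ht201 vs Ht242: 8
  Ht41 vs Ht242: 6
The largest is 8, between Ht201 and Ht242.

8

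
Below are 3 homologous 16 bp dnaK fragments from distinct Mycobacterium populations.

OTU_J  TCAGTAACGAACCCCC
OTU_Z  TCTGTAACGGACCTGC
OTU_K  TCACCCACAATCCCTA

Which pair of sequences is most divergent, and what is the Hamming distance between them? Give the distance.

Pairwise Hamming distances:
  OTU_J vs OTU_Z: 4
  OTU_J vs OTU_K: 7
  OTU_Z vs OTU_K: 10
The largest is 10, between OTU_Z and OTU_K.

10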